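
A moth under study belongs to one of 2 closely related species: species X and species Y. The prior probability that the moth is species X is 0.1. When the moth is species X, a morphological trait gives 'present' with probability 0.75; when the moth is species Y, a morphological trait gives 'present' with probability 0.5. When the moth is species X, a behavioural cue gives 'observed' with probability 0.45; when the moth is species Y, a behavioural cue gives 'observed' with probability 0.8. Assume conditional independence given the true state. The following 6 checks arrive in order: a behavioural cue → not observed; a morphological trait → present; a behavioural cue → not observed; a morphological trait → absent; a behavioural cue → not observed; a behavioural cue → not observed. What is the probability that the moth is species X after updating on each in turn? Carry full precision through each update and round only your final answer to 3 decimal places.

0.827

Each posterior becomes the prior for the next update.
After a behavioural cue='not observed': P(species X) = 0.55·0.1000 / (0.55·0.1000 + 0.2·0.9000) ≈ 0.2340
After a morphological trait='present': P(species X) = 0.75·0.2340 / (0.75·0.2340 + 0.5·0.7660) ≈ 0.3143
After a behavioural cue='not observed': P(species X) = 0.55·0.3143 / (0.55·0.3143 + 0.2·0.6857) ≈ 0.5576
After a morphological trait='absent': P(species X) = 0.25·0.5576 / (0.25·0.5576 + 0.5·0.4424) ≈ 0.3866
After a behavioural cue='not observed': P(species X) = 0.55·0.3866 / (0.55·0.3866 + 0.2·0.6134) ≈ 0.6341
After a behavioural cue='not observed': P(species X) = 0.55·0.6341 / (0.55·0.6341 + 0.2·0.3659) ≈ 0.8266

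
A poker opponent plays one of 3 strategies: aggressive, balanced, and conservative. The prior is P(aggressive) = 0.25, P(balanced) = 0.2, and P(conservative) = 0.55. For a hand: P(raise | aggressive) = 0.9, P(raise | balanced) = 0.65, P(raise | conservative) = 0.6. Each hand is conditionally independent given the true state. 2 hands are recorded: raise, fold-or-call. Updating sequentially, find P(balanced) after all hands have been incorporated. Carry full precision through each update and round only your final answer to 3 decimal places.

0.228

After 'raise': normaliser = 0.9·0.2500 + 0.65·0.2000 + 0.6·0.5500; P(aggressive) ≈ 0.3285, P(balanced) ≈ 0.1898, P(conservative) ≈ 0.4818
After 'fold-or-call': normaliser = 0.1·0.3285 + 0.35·0.1898 + 0.4·0.4818; P(aggressive) ≈ 0.1125, P(balanced) ≈ 0.2275, P(conservative) ≈ 0.6600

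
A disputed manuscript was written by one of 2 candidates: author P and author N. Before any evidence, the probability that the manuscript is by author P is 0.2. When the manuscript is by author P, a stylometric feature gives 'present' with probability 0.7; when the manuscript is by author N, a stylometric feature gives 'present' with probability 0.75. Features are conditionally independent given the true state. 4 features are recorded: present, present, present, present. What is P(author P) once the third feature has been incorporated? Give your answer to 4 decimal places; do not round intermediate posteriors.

0.1689

After 'present': P(author P) = 0.7·0.2000 / (0.7·0.2000 + 0.75·0.8000) ≈ 0.1892
After 'present': P(author P) = 0.7·0.1892 / (0.7·0.1892 + 0.75·0.8108) ≈ 0.1788
After 'present': P(author P) = 0.7·0.1788 / (0.7·0.1788 + 0.75·0.8212) ≈ 0.1689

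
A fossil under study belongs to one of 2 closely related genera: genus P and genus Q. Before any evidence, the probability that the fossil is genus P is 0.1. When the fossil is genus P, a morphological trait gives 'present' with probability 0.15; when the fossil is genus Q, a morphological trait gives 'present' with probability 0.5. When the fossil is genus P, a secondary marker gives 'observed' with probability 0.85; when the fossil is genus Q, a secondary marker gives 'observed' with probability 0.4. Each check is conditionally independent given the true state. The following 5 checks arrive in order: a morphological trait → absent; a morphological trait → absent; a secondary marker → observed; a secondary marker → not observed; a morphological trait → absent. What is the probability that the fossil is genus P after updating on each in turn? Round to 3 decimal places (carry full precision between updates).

After a morphological trait='absent': P(genus P) = 0.85·0.1000 / (0.85·0.1000 + 0.5·0.9000) ≈ 0.1589
After a morphological trait='absent': P(genus P) = 0.85·0.1589 / (0.85·0.1589 + 0.5·0.8411) ≈ 0.2431
After a secondary marker='observed': P(genus P) = 0.85·0.2431 / (0.85·0.2431 + 0.4·0.7569) ≈ 0.4056
After a secondary marker='not observed': P(genus P) = 0.15·0.4056 / (0.15·0.4056 + 0.6·0.5944) ≈ 0.1457
After a morphological trait='absent': P(genus P) = 0.85·0.1457 / (0.85·0.1457 + 0.5·0.8543) ≈ 0.2248

0.225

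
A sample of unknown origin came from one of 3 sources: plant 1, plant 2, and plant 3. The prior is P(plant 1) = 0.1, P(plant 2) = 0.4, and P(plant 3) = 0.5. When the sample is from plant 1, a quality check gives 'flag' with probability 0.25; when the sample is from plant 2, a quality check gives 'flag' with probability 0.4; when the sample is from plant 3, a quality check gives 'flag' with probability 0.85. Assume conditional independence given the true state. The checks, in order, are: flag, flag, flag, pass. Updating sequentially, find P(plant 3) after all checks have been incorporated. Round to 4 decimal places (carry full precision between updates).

After 'flag': normaliser = 0.25·0.1000 + 0.4·0.4000 + 0.85·0.5000; P(plant 1) ≈ 0.0410, P(plant 2) ≈ 0.2623, P(plant 3) ≈ 0.6967
After 'flag': normaliser = 0.25·0.0410 + 0.4·0.2623 + 0.85·0.6967; P(plant 1) ≈ 0.0145, P(plant 2) ≈ 0.1483, P(plant 3) ≈ 0.8372
After 'flag': normaliser = 0.25·0.0145 + 0.4·0.1483 + 0.85·0.8372; P(plant 1) ≈ 0.0047, P(plant 2) ≈ 0.0766, P(plant 3) ≈ 0.9187
After 'pass': normaliser = 0.75·0.0047 + 0.6·0.0766 + 0.15·0.9187; P(plant 1) ≈ 0.0187, P(plant 2) ≈ 0.2454, P(plant 3) ≈ 0.7359

0.7359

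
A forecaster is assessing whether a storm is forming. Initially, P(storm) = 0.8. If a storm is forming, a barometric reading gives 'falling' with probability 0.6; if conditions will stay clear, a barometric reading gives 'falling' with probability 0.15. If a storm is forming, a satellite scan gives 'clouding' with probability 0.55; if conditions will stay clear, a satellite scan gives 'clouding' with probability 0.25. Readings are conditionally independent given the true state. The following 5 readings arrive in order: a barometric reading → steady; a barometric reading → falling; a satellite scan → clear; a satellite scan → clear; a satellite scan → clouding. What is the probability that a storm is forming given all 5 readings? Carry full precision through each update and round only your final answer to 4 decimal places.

Each posterior becomes the prior for the next update.
After a barometric reading='steady': P(storm) = 0.4·0.8000 / (0.4·0.8000 + 0.85·0.2000) ≈ 0.6531
After a barometric reading='falling': P(storm) = 0.6·0.6531 / (0.6·0.6531 + 0.15·0.3469) ≈ 0.8828
After a satellite scan='clear': P(storm) = 0.45·0.8828 / (0.45·0.8828 + 0.75·0.1172) ≈ 0.8188
After a satellite scan='clear': P(storm) = 0.45·0.8188 / (0.45·0.8188 + 0.75·0.1812) ≈ 0.7305
After a satellite scan='clouding': P(storm) = 0.55·0.7305 / (0.55·0.7305 + 0.25·0.2695) ≈ 0.8564

0.8564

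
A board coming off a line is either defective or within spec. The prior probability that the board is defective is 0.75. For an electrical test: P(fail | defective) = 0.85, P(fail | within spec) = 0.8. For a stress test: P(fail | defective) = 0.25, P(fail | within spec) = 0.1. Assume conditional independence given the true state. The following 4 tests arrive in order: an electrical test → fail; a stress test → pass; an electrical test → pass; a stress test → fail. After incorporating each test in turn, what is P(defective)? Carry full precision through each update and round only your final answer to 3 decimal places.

After an electrical test='fail': P(defective) = 0.85·0.7500 / (0.85·0.7500 + 0.8·0.2500) ≈ 0.7612
After a stress test='pass': P(defective) = 0.75·0.7612 / (0.75·0.7612 + 0.9·0.2388) ≈ 0.7265
After an electrical test='pass': P(defective) = 0.15·0.7265 / (0.15·0.7265 + 0.2·0.2735) ≈ 0.6658
After a stress test='fail': P(defective) = 0.25·0.6658 / (0.25·0.6658 + 0.1·0.3342) ≈ 0.8328

0.833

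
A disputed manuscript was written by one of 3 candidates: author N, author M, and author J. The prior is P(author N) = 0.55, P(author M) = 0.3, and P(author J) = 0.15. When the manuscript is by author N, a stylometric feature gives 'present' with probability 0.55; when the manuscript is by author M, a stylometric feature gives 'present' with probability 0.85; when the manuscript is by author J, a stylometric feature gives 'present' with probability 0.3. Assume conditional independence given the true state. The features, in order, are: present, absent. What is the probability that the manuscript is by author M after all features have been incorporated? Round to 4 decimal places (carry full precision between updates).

0.1858

Each posterior becomes the prior for the next update.
After 'present': normaliser = 0.55·0.5500 + 0.85·0.3000 + 0.3·0.1500; P(author N) ≈ 0.5021, P(author M) ≈ 0.4232, P(author J) ≈ 0.0747
After 'absent': normaliser = 0.45·0.5021 + 0.15·0.4232 + 0.7·0.0747; P(author N) ≈ 0.6612, P(author M) ≈ 0.1858, P(author J) ≈ 0.1530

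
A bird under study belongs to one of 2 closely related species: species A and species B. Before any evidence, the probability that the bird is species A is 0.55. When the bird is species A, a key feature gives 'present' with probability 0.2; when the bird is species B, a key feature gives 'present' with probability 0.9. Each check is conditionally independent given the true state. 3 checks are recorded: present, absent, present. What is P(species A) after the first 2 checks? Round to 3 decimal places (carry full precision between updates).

After 'present': P(species A) = 0.2·0.5500 / (0.2·0.5500 + 0.9·0.4500) ≈ 0.2136
After 'absent': P(species A) = 0.8·0.2136 / (0.8·0.2136 + 0.1·0.7864) ≈ 0.6848

0.685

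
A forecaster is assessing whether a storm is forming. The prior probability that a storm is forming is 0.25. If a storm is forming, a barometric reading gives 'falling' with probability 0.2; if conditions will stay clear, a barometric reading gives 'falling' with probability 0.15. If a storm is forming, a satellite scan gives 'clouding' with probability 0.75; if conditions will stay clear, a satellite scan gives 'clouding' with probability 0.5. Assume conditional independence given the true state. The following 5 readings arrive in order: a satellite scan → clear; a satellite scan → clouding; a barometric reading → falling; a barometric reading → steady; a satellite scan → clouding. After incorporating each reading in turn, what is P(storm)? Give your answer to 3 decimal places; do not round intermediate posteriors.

After a satellite scan='clear': P(storm) = 0.25·0.2500 / (0.25·0.2500 + 0.5·0.7500) ≈ 0.1429
After a satellite scan='clouding': P(storm) = 0.75·0.1429 / (0.75·0.1429 + 0.5·0.8571) ≈ 0.2000
After a barometric reading='falling': P(storm) = 0.2·0.2000 / (0.2·0.2000 + 0.15·0.8000) ≈ 0.2500
After a barometric reading='steady': P(storm) = 0.8·0.2500 / (0.8·0.2500 + 0.85·0.7500) ≈ 0.2388
After a satellite scan='clouding': P(storm) = 0.75·0.2388 / (0.75·0.2388 + 0.5·0.7612) ≈ 0.3200

0.320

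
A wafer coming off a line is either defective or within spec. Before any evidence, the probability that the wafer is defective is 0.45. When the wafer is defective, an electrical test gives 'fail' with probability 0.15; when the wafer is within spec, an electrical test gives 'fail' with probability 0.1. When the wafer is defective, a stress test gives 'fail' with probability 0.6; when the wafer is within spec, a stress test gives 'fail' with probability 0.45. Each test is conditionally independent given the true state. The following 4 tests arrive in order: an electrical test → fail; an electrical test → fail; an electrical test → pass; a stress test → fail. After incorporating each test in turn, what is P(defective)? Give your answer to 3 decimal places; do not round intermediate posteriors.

0.699

Each posterior becomes the prior for the next update.
After an electrical test='fail': P(defective) = 0.15·0.4500 / (0.15·0.4500 + 0.1·0.5500) ≈ 0.5510
After an electrical test='fail': P(defective) = 0.15·0.5510 / (0.15·0.5510 + 0.1·0.4490) ≈ 0.6480
After an electrical test='pass': P(defective) = 0.85·0.6480 / (0.85·0.6480 + 0.9·0.3520) ≈ 0.6349
After a stress test='fail': P(defective) = 0.6·0.6349 / (0.6·0.6349 + 0.45·0.3651) ≈ 0.6986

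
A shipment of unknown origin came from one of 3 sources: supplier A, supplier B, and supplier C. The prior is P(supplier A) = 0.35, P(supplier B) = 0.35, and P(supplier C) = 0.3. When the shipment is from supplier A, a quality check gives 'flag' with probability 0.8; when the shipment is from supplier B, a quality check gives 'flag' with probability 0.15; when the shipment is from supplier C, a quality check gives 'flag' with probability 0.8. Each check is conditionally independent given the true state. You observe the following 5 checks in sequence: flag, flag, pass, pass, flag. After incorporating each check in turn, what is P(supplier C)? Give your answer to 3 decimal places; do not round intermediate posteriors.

0.434

Each posterior becomes the prior for the next update.
After 'flag': normaliser = 0.8·0.3500 + 0.15·0.3500 + 0.8·0.3000; P(supplier A) ≈ 0.4891, P(supplier B) ≈ 0.0917, P(supplier C) ≈ 0.4192
After 'flag': normaliser = 0.8·0.4891 + 0.15·0.0917 + 0.8·0.4192; P(supplier A) ≈ 0.5285, P(supplier B) ≈ 0.0186, P(supplier C) ≈ 0.4530
After 'pass': normaliser = 0.2·0.5285 + 0.85·0.0186 + 0.2·0.4530; P(supplier A) ≈ 0.4984, P(supplier B) ≈ 0.0745, P(supplier C) ≈ 0.4272
After 'pass': normaliser = 0.2·0.4984 + 0.85·0.0745 + 0.2·0.4272; P(supplier A) ≈ 0.4013, P(supplier B) ≈ 0.2548, P(supplier C) ≈ 0.3439
After 'flag': normaliser = 0.8·0.4013 + 0.15·0.2548 + 0.8·0.3439; P(supplier A) ≈ 0.5060, P(supplier B) ≈ 0.0602, P(supplier C) ≈ 0.4337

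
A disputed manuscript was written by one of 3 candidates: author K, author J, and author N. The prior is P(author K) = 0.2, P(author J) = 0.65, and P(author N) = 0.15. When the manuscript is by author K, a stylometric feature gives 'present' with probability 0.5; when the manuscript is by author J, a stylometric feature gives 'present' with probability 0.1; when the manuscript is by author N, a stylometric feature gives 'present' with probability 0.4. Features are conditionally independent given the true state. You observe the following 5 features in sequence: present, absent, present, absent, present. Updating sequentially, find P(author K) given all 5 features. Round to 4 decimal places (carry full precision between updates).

0.6108

After 'present': normaliser = 0.5·0.2000 + 0.1·0.6500 + 0.4·0.1500; P(author K) ≈ 0.4444, P(author J) ≈ 0.2889, P(author N) ≈ 0.2667
After 'absent': normaliser = 0.5·0.4444 + 0.9·0.2889 + 0.6·0.2667; P(author K) ≈ 0.3460, P(author J) ≈ 0.4048, P(author N) ≈ 0.2491
After 'present': normaliser = 0.5·0.3460 + 0.1·0.4048 + 0.4·0.2491; P(author K) ≈ 0.5525, P(author J) ≈ 0.1293, P(author N) ≈ 0.3182
After 'absent': normaliser = 0.5·0.5525 + 0.9·0.1293 + 0.6·0.3182; P(author K) ≈ 0.4734, P(author J) ≈ 0.1994, P(author N) ≈ 0.3272
After 'present': normaliser = 0.5·0.4734 + 0.1·0.1994 + 0.4·0.3272; P(author K) ≈ 0.6108, P(author J) ≈ 0.0515, P(author N) ≈ 0.3377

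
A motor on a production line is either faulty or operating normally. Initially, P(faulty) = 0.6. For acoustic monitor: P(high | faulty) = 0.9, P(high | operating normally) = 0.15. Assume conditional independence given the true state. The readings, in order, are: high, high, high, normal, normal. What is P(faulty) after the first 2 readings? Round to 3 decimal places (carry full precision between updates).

After 'high': P(faulty) = 0.9·0.6000 / (0.9·0.6000 + 0.15·0.4000) ≈ 0.9000
After 'high': P(faulty) = 0.9·0.9000 / (0.9·0.9000 + 0.15·0.1000) ≈ 0.9818

0.982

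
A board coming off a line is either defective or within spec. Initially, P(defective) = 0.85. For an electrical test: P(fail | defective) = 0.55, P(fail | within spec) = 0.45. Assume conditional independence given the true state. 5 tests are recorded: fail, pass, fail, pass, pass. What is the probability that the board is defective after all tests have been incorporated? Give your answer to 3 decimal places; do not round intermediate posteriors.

0.823

Each posterior becomes the prior for the next update.
After 'fail': P(defective) = 0.55·0.8500 / (0.55·0.8500 + 0.45·0.1500) ≈ 0.8738
After 'pass': P(defective) = 0.45·0.8738 / (0.45·0.8738 + 0.55·0.1262) ≈ 0.8500
After 'fail': P(defective) = 0.55·0.8500 / (0.55·0.8500 + 0.45·0.1500) ≈ 0.8738
After 'pass': P(defective) = 0.45·0.8738 / (0.45·0.8738 + 0.55·0.1262) ≈ 0.8500
After 'pass': P(defective) = 0.45·0.8500 / (0.45·0.8500 + 0.55·0.1500) ≈ 0.8226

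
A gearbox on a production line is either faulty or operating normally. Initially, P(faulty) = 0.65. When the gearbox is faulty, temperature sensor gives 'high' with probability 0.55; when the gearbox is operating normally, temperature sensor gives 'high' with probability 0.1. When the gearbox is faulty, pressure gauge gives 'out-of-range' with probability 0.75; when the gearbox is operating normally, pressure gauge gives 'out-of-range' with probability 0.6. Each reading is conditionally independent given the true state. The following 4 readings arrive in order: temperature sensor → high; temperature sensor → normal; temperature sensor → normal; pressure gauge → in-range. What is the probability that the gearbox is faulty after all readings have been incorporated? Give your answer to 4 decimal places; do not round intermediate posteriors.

After temperature sensor='high': P(faulty) = 0.55·0.6500 / (0.55·0.6500 + 0.1·0.3500) ≈ 0.9108
After temperature sensor='normal': P(faulty) = 0.45·0.9108 / (0.45·0.9108 + 0.9·0.0892) ≈ 0.8363
After temperature sensor='normal': P(faulty) = 0.45·0.8363 / (0.45·0.8363 + 0.9·0.1637) ≈ 0.7186
After pressure gauge='in-range': P(faulty) = 0.25·0.7186 / (0.25·0.7186 + 0.4·0.2814) ≈ 0.6148

0.6148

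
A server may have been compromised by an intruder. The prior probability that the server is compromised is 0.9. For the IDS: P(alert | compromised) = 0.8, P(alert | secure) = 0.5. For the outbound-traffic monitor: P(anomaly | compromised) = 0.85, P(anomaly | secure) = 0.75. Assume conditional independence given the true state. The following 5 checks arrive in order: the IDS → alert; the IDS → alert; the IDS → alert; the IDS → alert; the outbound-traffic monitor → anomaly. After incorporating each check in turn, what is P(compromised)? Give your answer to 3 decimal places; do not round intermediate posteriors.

0.985

After the IDS='alert': P(compromised) = 0.8·0.9000 / (0.8·0.9000 + 0.5·0.1000) ≈ 0.9351
After the IDS='alert': P(compromised) = 0.8·0.9351 / (0.8·0.9351 + 0.5·0.0649) ≈ 0.9584
After the IDS='alert': P(compromised) = 0.8·0.9584 / (0.8·0.9584 + 0.5·0.0416) ≈ 0.9736
After the IDS='alert': P(compromised) = 0.8·0.9736 / (0.8·0.9736 + 0.5·0.0264) ≈ 0.9833
After the outbound-traffic monitor='anomaly': P(compromised) = 0.85·0.9833 / (0.85·0.9833 + 0.75·0.0167) ≈ 0.9853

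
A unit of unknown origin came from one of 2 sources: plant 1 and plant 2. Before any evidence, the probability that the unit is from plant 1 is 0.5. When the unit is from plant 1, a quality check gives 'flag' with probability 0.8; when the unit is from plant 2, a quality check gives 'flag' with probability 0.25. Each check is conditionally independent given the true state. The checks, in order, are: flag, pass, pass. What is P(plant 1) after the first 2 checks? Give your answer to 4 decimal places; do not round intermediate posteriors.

After 'flag': P(plant 1) = 0.8·0.5000 / (0.8·0.5000 + 0.25·0.5000) ≈ 0.7619
After 'pass': P(plant 1) = 0.2·0.7619 / (0.2·0.7619 + 0.75·0.2381) ≈ 0.4604

0.4604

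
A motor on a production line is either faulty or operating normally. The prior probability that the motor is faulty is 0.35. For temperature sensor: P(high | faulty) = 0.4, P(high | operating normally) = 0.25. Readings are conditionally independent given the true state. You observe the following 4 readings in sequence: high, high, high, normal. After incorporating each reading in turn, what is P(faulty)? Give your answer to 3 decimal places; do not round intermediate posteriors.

0.638

After 'high': P(faulty) = 0.4·0.3500 / (0.4·0.3500 + 0.25·0.6500) ≈ 0.4628
After 'high': P(faulty) = 0.4·0.4628 / (0.4·0.4628 + 0.25·0.5372) ≈ 0.5796
After 'high': P(faulty) = 0.4·0.5796 / (0.4·0.5796 + 0.25·0.4204) ≈ 0.6880
After 'normal': P(faulty) = 0.6·0.6880 / (0.6·0.6880 + 0.75·0.3120) ≈ 0.6383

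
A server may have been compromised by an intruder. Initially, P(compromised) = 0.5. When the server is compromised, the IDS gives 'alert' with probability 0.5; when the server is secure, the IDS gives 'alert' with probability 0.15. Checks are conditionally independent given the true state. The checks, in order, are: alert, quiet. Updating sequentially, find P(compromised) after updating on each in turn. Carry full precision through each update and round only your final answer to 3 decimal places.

0.662

Apply Bayes' rule sequentially, carrying P(compromised) forward.
After 'alert': P(compromised) = 0.5·0.5000 / (0.5·0.5000 + 0.15·0.5000) ≈ 0.7692
After 'quiet': P(compromised) = 0.5·0.7692 / (0.5·0.7692 + 0.85·0.2308) ≈ 0.6623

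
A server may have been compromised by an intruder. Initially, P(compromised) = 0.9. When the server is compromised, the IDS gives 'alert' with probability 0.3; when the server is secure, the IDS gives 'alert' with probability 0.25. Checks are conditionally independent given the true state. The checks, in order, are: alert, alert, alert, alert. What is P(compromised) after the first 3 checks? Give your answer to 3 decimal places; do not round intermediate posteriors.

0.940

After 'alert': P(compromised) = 0.3·0.9000 / (0.3·0.9000 + 0.25·0.1000) ≈ 0.9153
After 'alert': P(compromised) = 0.3·0.9153 / (0.3·0.9153 + 0.25·0.0847) ≈ 0.9284
After 'alert': P(compromised) = 0.3·0.9284 / (0.3·0.9284 + 0.25·0.0716) ≈ 0.9396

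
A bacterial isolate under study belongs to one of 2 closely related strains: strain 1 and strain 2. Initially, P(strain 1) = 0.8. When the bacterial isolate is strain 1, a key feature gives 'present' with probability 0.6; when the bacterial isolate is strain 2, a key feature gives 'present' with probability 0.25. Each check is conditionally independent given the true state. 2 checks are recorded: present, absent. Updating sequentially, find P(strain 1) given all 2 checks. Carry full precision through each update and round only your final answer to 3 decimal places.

After 'present': P(strain 1) = 0.6·0.8000 / (0.6·0.8000 + 0.25·0.2000) ≈ 0.9057
After 'absent': P(strain 1) = 0.4·0.9057 / (0.4·0.9057 + 0.75·0.0943) ≈ 0.8366

0.837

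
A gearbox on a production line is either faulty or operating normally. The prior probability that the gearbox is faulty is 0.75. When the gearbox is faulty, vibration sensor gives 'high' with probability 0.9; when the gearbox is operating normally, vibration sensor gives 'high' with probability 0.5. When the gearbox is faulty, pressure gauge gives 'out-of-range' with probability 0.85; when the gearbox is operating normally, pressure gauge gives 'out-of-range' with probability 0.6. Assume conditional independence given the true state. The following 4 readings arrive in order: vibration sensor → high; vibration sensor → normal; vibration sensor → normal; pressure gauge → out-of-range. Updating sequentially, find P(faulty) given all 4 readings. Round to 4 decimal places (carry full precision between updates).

0.2343

After vibration sensor='high': P(faulty) = 0.9·0.7500 / (0.9·0.7500 + 0.5·0.2500) ≈ 0.8438
After vibration sensor='normal': P(faulty) = 0.1·0.8438 / (0.1·0.8438 + 0.5·0.1562) ≈ 0.5192
After vibration sensor='normal': P(faulty) = 0.1·0.5192 / (0.1·0.5192 + 0.5·0.4808) ≈ 0.1776
After pressure gauge='out-of-range': P(faulty) = 0.85·0.1776 / (0.85·0.1776 + 0.6·0.8224) ≈ 0.2343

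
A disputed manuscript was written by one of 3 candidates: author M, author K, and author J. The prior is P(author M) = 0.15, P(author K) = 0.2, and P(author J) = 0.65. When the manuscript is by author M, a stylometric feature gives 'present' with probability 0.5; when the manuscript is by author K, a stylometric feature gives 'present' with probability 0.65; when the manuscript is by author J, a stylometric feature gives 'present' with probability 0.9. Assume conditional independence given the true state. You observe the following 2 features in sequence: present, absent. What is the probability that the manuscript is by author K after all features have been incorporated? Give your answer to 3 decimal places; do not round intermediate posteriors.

After 'present': normaliser = 0.5·0.1500 + 0.65·0.2000 + 0.9·0.6500; P(author M) ≈ 0.0949, P(author K) ≈ 0.1646, P(author J) ≈ 0.7405
After 'absent': normaliser = 0.5·0.0949 + 0.35·0.1646 + 0.1·0.7405; P(author M) ≈ 0.2650, P(author K) ≈ 0.3216, P(author J) ≈ 0.4134

0.322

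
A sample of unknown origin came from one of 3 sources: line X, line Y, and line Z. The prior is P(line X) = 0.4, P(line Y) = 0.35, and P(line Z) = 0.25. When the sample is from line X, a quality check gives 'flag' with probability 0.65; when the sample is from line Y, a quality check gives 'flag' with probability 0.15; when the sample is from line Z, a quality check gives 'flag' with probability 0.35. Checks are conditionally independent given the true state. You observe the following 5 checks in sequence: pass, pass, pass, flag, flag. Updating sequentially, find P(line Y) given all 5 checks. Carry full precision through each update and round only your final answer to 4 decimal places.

0.2360

After 'pass': normaliser = 0.35·0.4000 + 0.85·0.3500 + 0.65·0.2500; P(line X) ≈ 0.2333, P(line Y) ≈ 0.4958, P(line Z) ≈ 0.2708
After 'pass': normaliser = 0.35·0.2333 + 0.85·0.4958 + 0.65·0.2708; P(line X) ≈ 0.1202, P(line Y) ≈ 0.6206, P(line Z) ≈ 0.2592
After 'pass': normaliser = 0.35·0.1202 + 0.85·0.6206 + 0.65·0.2592; P(line X) ≈ 0.0570, P(line Y) ≈ 0.7147, P(line Z) ≈ 0.2283
After 'flag': normaliser = 0.65·0.0570 + 0.15·0.7147 + 0.35·0.2283; P(line X) ≈ 0.1653, P(line Y) ≈ 0.4782, P(line Z) ≈ 0.3564
After 'flag': normaliser = 0.65·0.1653 + 0.15·0.4782 + 0.35·0.3564; P(line X) ≈ 0.3536, P(line Y) ≈ 0.2360, P(line Z) ≈ 0.4104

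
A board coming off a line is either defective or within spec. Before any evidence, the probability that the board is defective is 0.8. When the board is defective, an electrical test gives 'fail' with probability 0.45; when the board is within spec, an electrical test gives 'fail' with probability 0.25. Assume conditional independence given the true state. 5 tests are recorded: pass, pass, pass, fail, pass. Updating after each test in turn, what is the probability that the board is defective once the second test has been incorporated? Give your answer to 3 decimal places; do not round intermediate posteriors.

0.683

After 'pass': P(defective) = 0.55·0.8000 / (0.55·0.8000 + 0.75·0.2000) ≈ 0.7458
After 'pass': P(defective) = 0.55·0.7458 / (0.55·0.7458 + 0.75·0.2542) ≈ 0.6827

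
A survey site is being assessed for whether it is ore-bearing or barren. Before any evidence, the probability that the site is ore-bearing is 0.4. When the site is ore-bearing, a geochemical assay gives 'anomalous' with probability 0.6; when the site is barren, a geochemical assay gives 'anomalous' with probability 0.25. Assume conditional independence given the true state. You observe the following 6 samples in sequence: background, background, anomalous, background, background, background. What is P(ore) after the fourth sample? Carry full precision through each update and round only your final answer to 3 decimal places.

0.195

After 'background': P(ore) = 0.4·0.4000 / (0.4·0.4000 + 0.75·0.6000) ≈ 0.2623
After 'background': P(ore) = 0.4·0.2623 / (0.4·0.2623 + 0.75·0.7377) ≈ 0.1594
After 'anomalous': P(ore) = 0.6·0.1594 / (0.6·0.1594 + 0.25·0.8406) ≈ 0.3128
After 'background': P(ore) = 0.4·0.3128 / (0.4·0.3128 + 0.75·0.6872) ≈ 0.1953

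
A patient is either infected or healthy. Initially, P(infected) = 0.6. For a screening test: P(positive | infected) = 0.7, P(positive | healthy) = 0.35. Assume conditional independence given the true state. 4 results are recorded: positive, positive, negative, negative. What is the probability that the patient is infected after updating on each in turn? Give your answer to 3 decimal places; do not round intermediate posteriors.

0.561

After 'positive': P(infected) = 0.7·0.6000 / (0.7·0.6000 + 0.35·0.4000) ≈ 0.7500
After 'positive': P(infected) = 0.7·0.7500 / (0.7·0.7500 + 0.35·0.2500) ≈ 0.8571
After 'negative': P(infected) = 0.3·0.8571 / (0.3·0.8571 + 0.65·0.1429) ≈ 0.7347
After 'negative': P(infected) = 0.3·0.7347 / (0.3·0.7347 + 0.65·0.2653) ≈ 0.5610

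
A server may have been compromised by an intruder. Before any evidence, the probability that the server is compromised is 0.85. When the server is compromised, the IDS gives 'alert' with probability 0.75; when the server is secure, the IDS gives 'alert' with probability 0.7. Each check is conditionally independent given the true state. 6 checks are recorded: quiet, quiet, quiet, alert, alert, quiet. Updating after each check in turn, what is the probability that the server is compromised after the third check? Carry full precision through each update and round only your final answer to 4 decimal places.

0.7663

After 'quiet': P(compromised) = 0.25·0.8500 / (0.25·0.8500 + 0.3·0.1500) ≈ 0.8252
After 'quiet': P(compromised) = 0.25·0.8252 / (0.25·0.8252 + 0.3·0.1748) ≈ 0.7974
After 'quiet': P(compromised) = 0.25·0.7974 / (0.25·0.7974 + 0.3·0.2026) ≈ 0.7663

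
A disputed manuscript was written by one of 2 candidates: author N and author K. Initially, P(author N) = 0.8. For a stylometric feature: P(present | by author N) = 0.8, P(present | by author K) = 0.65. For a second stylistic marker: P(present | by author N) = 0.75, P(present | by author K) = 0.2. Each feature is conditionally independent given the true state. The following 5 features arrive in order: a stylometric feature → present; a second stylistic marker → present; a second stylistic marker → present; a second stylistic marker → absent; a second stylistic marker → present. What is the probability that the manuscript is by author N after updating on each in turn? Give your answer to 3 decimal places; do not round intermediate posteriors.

0.988

After a stylometric feature='present': P(author N) = 0.8·0.8000 / (0.8·0.8000 + 0.65·0.2000) ≈ 0.8312
After a second stylistic marker='present': P(author N) = 0.75·0.8312 / (0.75·0.8312 + 0.2·0.1688) ≈ 0.9486
After a second stylistic marker='present': P(author N) = 0.75·0.9486 / (0.75·0.9486 + 0.2·0.0514) ≈ 0.9858
After a second stylistic marker='absent': P(author N) = 0.25·0.9858 / (0.25·0.9858 + 0.8·0.0142) ≈ 0.9558
After a second stylistic marker='present': P(author N) = 0.75·0.9558 / (0.75·0.9558 + 0.2·0.0442) ≈ 0.9878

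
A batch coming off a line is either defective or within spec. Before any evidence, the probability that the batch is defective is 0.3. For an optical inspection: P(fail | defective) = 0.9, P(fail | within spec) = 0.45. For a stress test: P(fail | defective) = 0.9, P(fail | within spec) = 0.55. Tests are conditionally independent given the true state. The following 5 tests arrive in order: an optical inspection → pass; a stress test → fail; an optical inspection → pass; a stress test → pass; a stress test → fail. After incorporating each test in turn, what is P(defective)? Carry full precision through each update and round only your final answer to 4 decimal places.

After an optical inspection='pass': P(defective) = 0.1·0.3000 / (0.1·0.3000 + 0.55·0.7000) ≈ 0.0723
After a stress test='fail': P(defective) = 0.9·0.0723 / (0.9·0.0723 + 0.55·0.9277) ≈ 0.1131
After an optical inspection='pass': P(defective) = 0.1·0.1131 / (0.1·0.1131 + 0.55·0.8869) ≈ 0.0227
After a stress test='pass': P(defective) = 0.1·0.0227 / (0.1·0.0227 + 0.45·0.9773) ≈ 0.0051
After a stress test='fail': P(defective) = 0.9·0.0051 / (0.9·0.0051 + 0.55·0.9949) ≈ 0.0084

0.0084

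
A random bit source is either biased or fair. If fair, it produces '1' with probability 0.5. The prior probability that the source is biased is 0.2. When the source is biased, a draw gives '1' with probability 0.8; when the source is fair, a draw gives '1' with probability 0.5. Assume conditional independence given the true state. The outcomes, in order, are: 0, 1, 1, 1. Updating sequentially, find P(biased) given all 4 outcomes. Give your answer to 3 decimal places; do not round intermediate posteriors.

0.291

After '0': P(biased) = 0.2·0.2000 / (0.2·0.2000 + 0.5·0.8000) ≈ 0.0909
After '1': P(biased) = 0.8·0.0909 / (0.8·0.0909 + 0.5·0.9091) ≈ 0.1379
After '1': P(biased) = 0.8·0.1379 / (0.8·0.1379 + 0.5·0.8621) ≈ 0.2038
After '1': P(biased) = 0.8·0.2038 / (0.8·0.2038 + 0.5·0.7962) ≈ 0.2906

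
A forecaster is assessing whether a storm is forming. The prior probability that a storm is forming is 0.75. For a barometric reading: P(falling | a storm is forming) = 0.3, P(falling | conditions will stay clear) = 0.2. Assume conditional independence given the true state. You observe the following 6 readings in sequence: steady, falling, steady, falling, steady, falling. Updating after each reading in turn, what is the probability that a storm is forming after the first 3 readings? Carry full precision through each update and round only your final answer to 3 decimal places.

0.775

After 'steady': P(storm) = 0.7·0.7500 / (0.7·0.7500 + 0.8·0.2500) ≈ 0.7241
After 'falling': P(storm) = 0.3·0.7241 / (0.3·0.7241 + 0.2·0.2759) ≈ 0.7975
After 'steady': P(storm) = 0.7·0.7975 / (0.7·0.7975 + 0.8·0.2025) ≈ 0.7750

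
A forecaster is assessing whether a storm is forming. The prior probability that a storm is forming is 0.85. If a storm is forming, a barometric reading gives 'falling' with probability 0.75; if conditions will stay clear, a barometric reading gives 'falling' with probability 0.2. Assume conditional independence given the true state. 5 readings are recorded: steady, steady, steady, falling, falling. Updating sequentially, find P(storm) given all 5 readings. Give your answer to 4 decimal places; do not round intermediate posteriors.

0.7086

After 'steady': P(storm) = 0.25·0.8500 / (0.25·0.8500 + 0.8·0.1500) ≈ 0.6391
After 'steady': P(storm) = 0.25·0.6391 / (0.25·0.6391 + 0.8·0.3609) ≈ 0.3562
After 'steady': P(storm) = 0.25·0.3562 / (0.25·0.3562 + 0.8·0.6438) ≈ 0.1474
After 'falling': P(storm) = 0.75·0.1474 / (0.75·0.1474 + 0.2·0.8526) ≈ 0.3934
After 'falling': P(storm) = 0.75·0.3934 / (0.75·0.3934 + 0.2·0.6066) ≈ 0.7086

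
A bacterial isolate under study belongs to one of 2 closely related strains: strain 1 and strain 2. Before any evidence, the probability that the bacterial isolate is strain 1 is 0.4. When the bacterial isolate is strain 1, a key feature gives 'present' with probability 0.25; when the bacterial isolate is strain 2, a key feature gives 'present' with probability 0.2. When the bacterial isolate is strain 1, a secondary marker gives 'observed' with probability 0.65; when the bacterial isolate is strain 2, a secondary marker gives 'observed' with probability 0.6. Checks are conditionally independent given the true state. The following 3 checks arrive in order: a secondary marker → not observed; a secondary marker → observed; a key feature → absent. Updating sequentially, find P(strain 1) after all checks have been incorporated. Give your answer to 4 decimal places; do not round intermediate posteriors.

After a secondary marker='not observed': P(strain 1) = 0.35·0.4000 / (0.35·0.4000 + 0.4·0.6000) ≈ 0.3684
After a secondary marker='observed': P(strain 1) = 0.65·0.3684 / (0.65·0.3684 + 0.6·0.6316) ≈ 0.3872
After a key feature='absent': P(strain 1) = 0.75·0.3872 / (0.75·0.3872 + 0.8·0.6128) ≈ 0.3720

0.3720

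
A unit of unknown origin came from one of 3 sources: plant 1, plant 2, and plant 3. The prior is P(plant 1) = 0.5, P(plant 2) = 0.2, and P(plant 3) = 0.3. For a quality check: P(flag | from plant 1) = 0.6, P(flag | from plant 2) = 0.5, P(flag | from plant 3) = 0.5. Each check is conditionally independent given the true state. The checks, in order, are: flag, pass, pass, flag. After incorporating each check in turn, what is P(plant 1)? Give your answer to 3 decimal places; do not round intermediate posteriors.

0.480

Apply Bayes' rule sequentially, carrying P(plant 1) forward.
After 'flag': normaliser = 0.6·0.5000 + 0.5·0.2000 + 0.5·0.3000; P(plant 1) ≈ 0.5455, P(plant 2) ≈ 0.1818, P(plant 3) ≈ 0.2727
After 'pass': normaliser = 0.4·0.5455 + 0.5·0.1818 + 0.5·0.2727; P(plant 1) ≈ 0.4898, P(plant 2) ≈ 0.2041, P(plant 3) ≈ 0.3061
After 'pass': normaliser = 0.4·0.4898 + 0.5·0.2041 + 0.5·0.3061; P(plant 1) ≈ 0.4344, P(plant 2) ≈ 0.2262, P(plant 3) ≈ 0.3394
After 'flag': normaliser = 0.6·0.4344 + 0.5·0.2262 + 0.5·0.3394; P(plant 1) ≈ 0.4796, P(plant 2) ≈ 0.2082, P(plant 3) ≈ 0.3122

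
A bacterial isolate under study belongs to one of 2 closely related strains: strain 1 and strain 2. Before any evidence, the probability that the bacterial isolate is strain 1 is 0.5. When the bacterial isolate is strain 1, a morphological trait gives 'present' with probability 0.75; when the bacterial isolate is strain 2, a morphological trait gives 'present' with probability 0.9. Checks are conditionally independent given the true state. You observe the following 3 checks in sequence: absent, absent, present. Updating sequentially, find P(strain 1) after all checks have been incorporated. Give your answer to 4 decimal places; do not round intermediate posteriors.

0.8389

After 'absent': P(strain 1) = 0.25·0.5000 / (0.25·0.5000 + 0.1·0.5000) ≈ 0.7143
After 'absent': P(strain 1) = 0.25·0.7143 / (0.25·0.7143 + 0.1·0.2857) ≈ 0.8621
After 'present': P(strain 1) = 0.75·0.8621 / (0.75·0.8621 + 0.9·0.1379) ≈ 0.8389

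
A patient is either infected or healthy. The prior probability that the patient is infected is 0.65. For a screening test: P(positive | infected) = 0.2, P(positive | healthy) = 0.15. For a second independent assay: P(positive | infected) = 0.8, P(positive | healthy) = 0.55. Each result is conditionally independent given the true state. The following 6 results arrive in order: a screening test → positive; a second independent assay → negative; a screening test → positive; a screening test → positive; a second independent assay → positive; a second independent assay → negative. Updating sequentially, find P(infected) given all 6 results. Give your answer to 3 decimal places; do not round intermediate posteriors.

After a screening test='positive': P(infected) = 0.2·0.6500 / (0.2·0.6500 + 0.15·0.3500) ≈ 0.7123
After a second independent assay='negative': P(infected) = 0.2·0.7123 / (0.2·0.7123 + 0.45·0.2877) ≈ 0.5239
After a screening test='positive': P(infected) = 0.2·0.5239 / (0.2·0.5239 + 0.15·0.4761) ≈ 0.5947
After a screening test='positive': P(infected) = 0.2·0.5947 / (0.2·0.5947 + 0.15·0.4053) ≈ 0.6618
After a second independent assay='positive': P(infected) = 0.8·0.6618 / (0.8·0.6618 + 0.55·0.3382) ≈ 0.7400
After a second independent assay='negative': P(infected) = 0.2·0.7400 / (0.2·0.7400 + 0.45·0.2600) ≈ 0.5585

0.558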